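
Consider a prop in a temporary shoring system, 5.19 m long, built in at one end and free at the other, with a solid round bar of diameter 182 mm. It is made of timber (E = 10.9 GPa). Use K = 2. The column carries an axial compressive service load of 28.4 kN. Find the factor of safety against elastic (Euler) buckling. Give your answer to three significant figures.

I = πd⁴/64 = π×182⁴/64 = 5.386×10^7 mm⁴
I = 5.386×10^7 mm⁴ = 5.386×10^-5 m⁴
Effective length L_e = K·L = 2 × 5.19 = 10.38 m
P_cr = π²EI / L_e² = π² × 10.9×10⁹ × 5.386×10^-5 / 10.38² = 5.378×10^4 N
Factor of safety n = P_cr / P = 53.776 / 28.4 = 1.89

n ≈ 1.89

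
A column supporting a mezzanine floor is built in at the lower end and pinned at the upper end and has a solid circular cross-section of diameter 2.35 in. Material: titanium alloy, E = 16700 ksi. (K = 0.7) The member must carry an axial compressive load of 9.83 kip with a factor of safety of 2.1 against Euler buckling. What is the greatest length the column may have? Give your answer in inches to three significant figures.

I = πd⁴/64 = π×2.35⁴/64 = 1.497 in⁴
Required critical load P_cr = n·P = 2.1 × 9.83 = 20.64 kip = 2.064×10^4 lb
From P_cr = π²EI/(K·L)²:  L = (1/K)·√(π²EI/P_cr) = (1/0.7)·√(π²×1.67×10^7×1.497/2.064×10^4)
L = 156 in

L_max ≈ 156 in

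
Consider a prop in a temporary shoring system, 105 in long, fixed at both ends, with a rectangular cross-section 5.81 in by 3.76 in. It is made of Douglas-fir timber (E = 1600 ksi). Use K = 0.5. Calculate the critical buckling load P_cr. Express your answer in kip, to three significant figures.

P_cr ≈ 147 kip

Buckling occurs about the weak axis: I_min = h·b³/12 with b = 3.76 in (the shorter side).
I_min = 5.81×3.76³/12 = 25.74 in⁴
Effective length L_e = K·L = 0.5 × 105 = 52.50 in
P_cr = π²EI / L_e² = π² × 1600×10³ × 25.74 / 52.50² = 1.475×10^5 lb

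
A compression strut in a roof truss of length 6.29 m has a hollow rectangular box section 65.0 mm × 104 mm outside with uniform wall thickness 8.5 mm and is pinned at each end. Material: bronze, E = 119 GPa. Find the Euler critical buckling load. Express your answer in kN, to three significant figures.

P_cr ≈ 46.9 kN

Inner dimensions: h_i = 104 − 2×8.5 = 87.00 mm, b_i = 65.0 − 2×8.5 = 48.00 mm
Weak-axis I_min = (h_o·b_o³ − h_i·b_i³)/12 with b_o = 65.0, b_i = 48.00 mm (shorter outer/inner sides).
I_min = (104×65.0³ − 87.00×48.00³)/12 = 1.578×10^6 mm⁴
I = 1.578×10^6 mm⁴ = 1.578×10^-6 m⁴
Effective length L_e = K·L = 1 × 6.29 = 6.290 m
P_cr = π²EI / L_e² = π² × 119×10⁹ × 1.578×10^-6 / 6.290² = 4.685×10^4 N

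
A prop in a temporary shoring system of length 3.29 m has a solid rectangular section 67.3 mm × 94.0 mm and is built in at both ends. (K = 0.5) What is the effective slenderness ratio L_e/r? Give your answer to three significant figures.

For a rectangle r_min = b/√12 = 67.3/√12 = 19.43 mm
L_e = K·L = 0.5 × 3.29 m = 1.645 m = 1645.0 mm
λ = L_e / r_min = 1645.0 / 19.43 = 84.7

λ ≈ 84.7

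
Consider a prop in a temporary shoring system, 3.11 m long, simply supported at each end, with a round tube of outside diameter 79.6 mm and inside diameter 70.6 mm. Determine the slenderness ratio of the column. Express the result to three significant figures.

d_o = 79.6 mm, d_i = 70.6 mm
I = π(d_o⁴ − d_i⁴)/64 = π(79.6⁴ − 70.60⁴)/64 = 7.512×10^5 mm⁴
A = 1.062×10^3 mm²;  r_min = √(I/A) = √(7.512×10^5/1.062×10^3) = 26.60 mm
L_e = K·L = 1 × 3.11 m = 3.110 m = 3110.0 mm
λ = L_e / r_min = 3110.0 / 26.60 = 117

λ ≈ 117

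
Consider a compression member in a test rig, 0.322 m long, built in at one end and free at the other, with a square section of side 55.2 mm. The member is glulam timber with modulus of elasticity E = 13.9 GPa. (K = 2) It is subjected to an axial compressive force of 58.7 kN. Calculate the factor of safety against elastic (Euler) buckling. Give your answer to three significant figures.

I = a⁴/12 = 55.2⁴/12 = 7.737×10^5 mm⁴
I = 7.737×10^5 mm⁴ = 7.737×10^-7 m⁴
Effective length L_e = K·L = 2 × 0.322 = 0.6440 m
P_cr = π²EI / L_e² = π² × 13.9×10⁹ × 7.737×10^-7 / 0.6440² = 2.559×10^5 N
Factor of safety n = P_cr / P = 255.93 / 58.7 = 4.36

n ≈ 4.36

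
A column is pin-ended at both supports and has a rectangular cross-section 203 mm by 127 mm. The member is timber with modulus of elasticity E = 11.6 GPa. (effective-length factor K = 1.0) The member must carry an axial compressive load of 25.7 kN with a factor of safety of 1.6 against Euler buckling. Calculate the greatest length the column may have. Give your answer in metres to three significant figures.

L_max ≈ 9.82 m

Buckling occurs about the weak axis: I_min = h·b³/12 with b = 127 mm (the shorter side).
I_min = 203×127³/12 = 3.465×10^7 mm⁴
I = 3.465×10^-5 m⁴
Required critical load P_cr = n·P = 1.6 × 25.7 = 41.12 kN = 4.112×10^4 N
From P_cr = π²EI/(K·L)²:  L = (1/K)·√(π²EI/P_cr) = (1/1)·√(π²×1.16×10^10×3.465×10^-5/4.112×10^4)
L = 9.82 m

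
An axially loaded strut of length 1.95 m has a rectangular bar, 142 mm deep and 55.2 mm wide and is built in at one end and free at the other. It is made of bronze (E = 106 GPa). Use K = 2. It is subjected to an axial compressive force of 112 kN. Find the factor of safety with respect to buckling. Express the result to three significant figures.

n ≈ 1.22

Buckling occurs about the weak axis: I_min = h·b³/12 with b = 55.2 mm (the shorter side).
I_min = 142×55.2³/12 = 1.990×10^6 mm⁴
I = 1.990×10^6 mm⁴ = 1.990×10^-6 m⁴
Effective length L_e = K·L = 2 × 1.95 = 3.900 m
P_cr = π²EI / L_e² = π² × 106×10⁹ × 1.990×10^-6 / 3.900² = 1.369×10^5 N
Factor of safety n = P_cr / P = 136.90 / 112 = 1.22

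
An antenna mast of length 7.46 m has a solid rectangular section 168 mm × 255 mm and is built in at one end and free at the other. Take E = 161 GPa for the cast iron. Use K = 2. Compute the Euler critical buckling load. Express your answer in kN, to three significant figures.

P_cr ≈ 719 kN

Buckling occurs about the weak axis: I_min = h·b³/12 with b = 168 mm (the shorter side).
I_min = 255×168³/12 = 1.008×10^8 mm⁴
I = 1.008×10^8 mm⁴ = 1.008×10^-4 m⁴
Effective length L_e = K·L = 2 × 7.46 = 14.92 m
P_cr = π²EI / L_e² = π² × 161×10⁹ × 1.008×10^-4 / 14.92² = 7.192×10^5 N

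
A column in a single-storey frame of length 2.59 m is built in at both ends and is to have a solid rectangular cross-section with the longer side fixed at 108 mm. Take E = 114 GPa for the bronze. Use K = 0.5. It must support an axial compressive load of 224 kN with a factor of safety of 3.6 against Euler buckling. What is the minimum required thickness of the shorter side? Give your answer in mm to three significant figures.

Required P_cr = n·P = 3.6 × 224 = 806.4 kN
L_e = K·L = 0.5 × 2.59 = 1.295 m
Required I = P_cr·L_e²/(π²E) = 8.064×10^5 × 1.295² / (π² × 1.14×10^11) = 1.202×10^-6 m⁴
I_req = 1.202×10^6 mm⁴
Rectangle, weak axis: I_min = h·b³/12 with h = 108 mm fixed  ⇒  b = (12I/h)^(1/3) = 51.1 mm

b ≈ 51.1 mm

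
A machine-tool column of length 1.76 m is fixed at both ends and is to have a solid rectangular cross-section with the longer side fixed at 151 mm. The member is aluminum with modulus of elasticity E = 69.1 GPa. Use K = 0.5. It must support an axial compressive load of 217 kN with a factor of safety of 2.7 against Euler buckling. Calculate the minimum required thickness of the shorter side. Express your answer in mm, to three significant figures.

b ≈ 37.5 mm

Required P_cr = n·P = 2.7 × 217 = 585.9 kN
L_e = K·L = 0.5 × 1.76 = 0.8800 m
Required I = P_cr·L_e²/(π²E) = 5.859×10^5 × 0.8800² / (π² × 6.91×10^10) = 6.653×10^-7 m⁴
I_req = 6.653×10^5 mm⁴
Rectangle, weak axis: I_min = h·b³/12 with h = 151 mm fixed  ⇒  b = (12I/h)^(1/3) = 37.5 mm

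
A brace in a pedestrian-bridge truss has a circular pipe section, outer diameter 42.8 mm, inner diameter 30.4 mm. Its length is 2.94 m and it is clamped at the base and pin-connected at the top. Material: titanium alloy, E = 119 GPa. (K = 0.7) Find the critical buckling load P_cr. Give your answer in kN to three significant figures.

P_cr ≈ 34.1 kN

d_o = 42.8 mm, d_i = 30.4 mm
I = π(d_o⁴ − d_i⁴)/64 = π(42.8⁴ − 30.40⁴)/64 = 1.228×10^5 mm⁴
I = 1.228×10^5 mm⁴ = 1.228×10^-7 m⁴
Effective length L_e = K·L = 0.7 × 2.94 = 2.058 m
P_cr = π²EI / L_e² = π² × 119×10⁹ × 1.228×10^-7 / 2.058² = 3.405×10^4 N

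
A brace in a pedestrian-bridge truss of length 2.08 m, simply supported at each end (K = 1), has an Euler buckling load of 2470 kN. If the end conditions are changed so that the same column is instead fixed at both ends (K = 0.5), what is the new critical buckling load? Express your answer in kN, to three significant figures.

P_cr ∝ 1/K², so P_cr,new = P_cr,old × (K_old/K_new)² = 2470 × (1/0.5)²
= 2470 × 4.000 = 9880 kN

P_cr ≈ 9880 kN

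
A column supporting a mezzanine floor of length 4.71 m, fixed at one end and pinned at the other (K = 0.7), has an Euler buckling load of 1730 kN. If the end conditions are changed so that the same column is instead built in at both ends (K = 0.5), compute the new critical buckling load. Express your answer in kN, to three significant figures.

P_cr ≈ 3390 kN

P_cr ∝ 1/K², so P_cr,new = P_cr,old × (K_old/K_new)² = 1730 × (0.7/0.5)²
= 1730 × 1.960 = 3390 kN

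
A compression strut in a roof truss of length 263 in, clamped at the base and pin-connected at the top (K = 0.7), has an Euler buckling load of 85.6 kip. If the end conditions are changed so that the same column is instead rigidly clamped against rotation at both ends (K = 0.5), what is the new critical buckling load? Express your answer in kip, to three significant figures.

P_cr ≈ 168 kip

P_cr ∝ 1/K², so P_cr,new = P_cr,old × (K_old/K_new)² = 85.6 × (0.7/0.5)²
= 85.6 × 1.960 = 168 kip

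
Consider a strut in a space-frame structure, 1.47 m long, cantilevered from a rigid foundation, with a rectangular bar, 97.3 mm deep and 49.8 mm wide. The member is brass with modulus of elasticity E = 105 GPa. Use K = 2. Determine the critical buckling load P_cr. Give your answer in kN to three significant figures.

Buckling occurs about the weak axis: I_min = h·b³/12 with b = 49.8 mm (the shorter side).
I_min = 97.3×49.8³/12 = 1.001×10^6 mm⁴
I = 1.001×10^6 mm⁴ = 1.001×10^-6 m⁴
Effective length L_e = K·L = 2 × 1.47 = 2.940 m
P_cr = π²EI / L_e² = π² × 105×10⁹ × 1.001×10^-6 / 2.940² = 1.201×10^5 N

P_cr ≈ 120 kN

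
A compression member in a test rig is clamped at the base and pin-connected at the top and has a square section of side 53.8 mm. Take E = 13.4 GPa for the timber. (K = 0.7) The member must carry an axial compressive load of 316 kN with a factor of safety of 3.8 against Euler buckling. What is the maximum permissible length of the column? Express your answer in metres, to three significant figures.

L_max ≈ 0.396 m

I = a⁴/12 = 53.8⁴/12 = 6.981×10^5 mm⁴
I = 6.981×10^-7 m⁴
Required critical load P_cr = n·P = 3.8 × 316 = 1201 kN = 1.201×10^6 N
From P_cr = π²EI/(K·L)²:  L = (1/K)·√(π²EI/P_cr) = (1/0.7)·√(π²×1.34×10^10×6.981×10^-7/1.201×10^6)
L = 0.396 m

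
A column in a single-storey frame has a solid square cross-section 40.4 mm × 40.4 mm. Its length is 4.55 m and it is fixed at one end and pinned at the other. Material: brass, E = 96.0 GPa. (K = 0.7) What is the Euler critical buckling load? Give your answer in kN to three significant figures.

P_cr ≈ 20.7 kN

I = a⁴/12 = 40.4⁴/12 = 2.220×10^5 mm⁴
I = 2.220×10^5 mm⁴ = 2.220×10^-7 m⁴
Effective length L_e = K·L = 0.7 × 4.55 = 3.185 m
P_cr = π²EI / L_e² = π² × 96.0×10⁹ × 2.220×10^-7 / 3.185² = 2.073×10^4 N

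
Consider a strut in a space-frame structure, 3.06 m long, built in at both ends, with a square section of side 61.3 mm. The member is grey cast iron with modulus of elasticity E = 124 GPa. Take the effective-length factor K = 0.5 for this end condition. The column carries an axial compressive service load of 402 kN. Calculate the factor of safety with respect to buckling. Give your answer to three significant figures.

I = a⁴/12 = 61.3⁴/12 = 1.177×10^6 mm⁴
I = 1.177×10^6 mm⁴ = 1.177×10^-6 m⁴
Effective length L_e = K·L = 0.5 × 3.06 = 1.530 m
P_cr = π²EI / L_e² = π² × 124×10⁹ × 1.177×10^-6 / 1.530² = 6.152×10^5 N
Factor of safety n = P_cr / P = 615.18 / 402 = 1.53

n ≈ 1.53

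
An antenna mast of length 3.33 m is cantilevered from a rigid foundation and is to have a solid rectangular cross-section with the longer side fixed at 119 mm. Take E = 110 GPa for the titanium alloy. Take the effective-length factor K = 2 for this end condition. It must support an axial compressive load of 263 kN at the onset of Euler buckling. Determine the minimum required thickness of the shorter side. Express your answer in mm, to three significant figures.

b ≈ 103 mm

L_e = K·L = 2 × 3.33 = 6.660 m
Required I = P_cr·L_e²/(π²E) = 2.630×10^5 × 6.660² / (π² × 1.10×10^11) = 1.075×10^-5 m⁴
I_req = 1.075×10^7 mm⁴
Rectangle, weak axis: I_min = h·b³/12 with h = 119 mm fixed  ⇒  b = (12I/h)^(1/3) = 103 mm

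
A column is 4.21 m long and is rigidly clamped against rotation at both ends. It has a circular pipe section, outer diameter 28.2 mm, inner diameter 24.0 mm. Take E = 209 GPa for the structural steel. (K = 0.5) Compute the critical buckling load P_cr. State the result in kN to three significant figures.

d_o = 28.2 mm, d_i = 24.0 mm
I = π(d_o⁴ − d_i⁴)/64 = π(28.2⁴ − 24.00⁴)/64 = 1.476×10^4 mm⁴
I = 1.476×10^4 mm⁴ = 1.476×10^-8 m⁴
Effective length L_e = K·L = 0.5 × 4.21 = 2.105 m
P_cr = π²EI / L_e² = π² × 209×10⁹ × 1.476×10^-8 / 2.105² = 6.870×10^3 N

P_cr ≈ 6.87 kN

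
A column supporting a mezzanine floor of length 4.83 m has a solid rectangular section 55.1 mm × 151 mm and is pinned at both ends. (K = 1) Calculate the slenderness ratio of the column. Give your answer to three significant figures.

λ ≈ 304

For a rectangle r_min = b/√12 = 55.1/√12 = 15.91 mm
L_e = K·L = 1 × 4.83 m = 4.830 m = 4830.0 mm
λ = L_e / r_min = 4830.0 / 15.91 = 304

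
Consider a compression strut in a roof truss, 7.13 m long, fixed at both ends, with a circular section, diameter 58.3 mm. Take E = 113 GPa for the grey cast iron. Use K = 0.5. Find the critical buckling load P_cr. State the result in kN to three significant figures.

I = πd⁴/64 = π×58.3⁴/64 = 5.671×10^5 mm⁴
I = 5.671×10^5 mm⁴ = 5.671×10^-7 m⁴
Effective length L_e = K·L = 0.5 × 7.13 = 3.565 m
P_cr = π²EI / L_e² = π² × 113×10⁹ × 5.671×10^-7 / 3.565² = 4.976×10^4 N

P_cr ≈ 49.8 kN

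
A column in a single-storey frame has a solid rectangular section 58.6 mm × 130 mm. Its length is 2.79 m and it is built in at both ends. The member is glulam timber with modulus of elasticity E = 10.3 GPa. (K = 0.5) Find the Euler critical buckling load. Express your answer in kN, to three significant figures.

P_cr ≈ 114 kN

Buckling occurs about the weak axis: I_min = h·b³/12 with b = 58.6 mm (the shorter side).
I_min = 130×58.6³/12 = 2.180×10^6 mm⁴
I = 2.180×10^6 mm⁴ = 2.180×10^-6 m⁴
Effective length L_e = K·L = 0.5 × 2.79 = 1.395 m
P_cr = π²EI / L_e² = π² × 10.3×10⁹ × 2.180×10^-6 / 1.395² = 1.139×10^5 N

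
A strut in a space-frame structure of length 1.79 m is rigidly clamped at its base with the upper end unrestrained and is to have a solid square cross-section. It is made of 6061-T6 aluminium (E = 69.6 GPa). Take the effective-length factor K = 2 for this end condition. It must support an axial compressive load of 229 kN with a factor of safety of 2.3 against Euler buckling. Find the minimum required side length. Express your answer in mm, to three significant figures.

Required P_cr = n·P = 2.3 × 229 = 526.7 kN
L_e = K·L = 2 × 1.79 = 3.580 m
Required I = P_cr·L_e²/(π²E) = 5.267×10^5 × 3.580² / (π² × 6.96×10^10) = 9.827×10^-6 m⁴
I_req = 9.827×10^6 mm⁴
Solid square: I = a⁴/12  ⇒  a = (12I)^(1/4) = (12×9.827×10^6)^(1/4) = 104 mm

a ≈ 104 mm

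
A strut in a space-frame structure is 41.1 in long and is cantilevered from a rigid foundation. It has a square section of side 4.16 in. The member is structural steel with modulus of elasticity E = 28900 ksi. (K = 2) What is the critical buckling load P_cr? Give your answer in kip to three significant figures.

P_cr ≈ 1050 kip

I = a⁴/12 = 4.16⁴/12 = 24.96 in⁴
Effective length L_e = K·L = 2 × 41.1 = 82.20 in
P_cr = π²EI / L_e² = π² × 28900×10³ × 24.96 / 82.20² = 1.054×10^6 lb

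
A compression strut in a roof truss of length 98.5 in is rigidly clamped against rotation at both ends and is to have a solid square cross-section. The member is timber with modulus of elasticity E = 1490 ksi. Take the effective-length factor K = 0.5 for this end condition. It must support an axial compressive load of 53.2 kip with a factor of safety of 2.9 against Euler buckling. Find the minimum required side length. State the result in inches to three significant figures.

Required P_cr = n·P = 2.9 × 53.2 = 154.3 kip
L_e = K·L = 0.5 × 98.5 = 49.25 in
Required I = P_cr·L_e²/(π²E) = 1.543×10^5 × 49.25² / (π² × 1.49×10^6) = 25.45 in⁴
Solid square: I = a⁴/12  ⇒  a = (12I)^(1/4) = (12×25.45)^(1/4) = 4.18 in

a ≈ 4.18 in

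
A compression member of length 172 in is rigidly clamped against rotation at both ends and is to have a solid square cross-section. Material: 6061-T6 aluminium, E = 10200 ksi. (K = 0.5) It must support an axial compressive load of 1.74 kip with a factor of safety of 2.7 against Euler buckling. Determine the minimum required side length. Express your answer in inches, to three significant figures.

Required P_cr = n·P = 2.7 × 1.74 = 4.698 kip
L_e = K·L = 0.5 × 172 = 86.00 in
Required I = P_cr·L_e²/(π²E) = 4.698×10^3 × 86.00² / (π² × 1.02×10^7) = 0.3452 in⁴
Solid square: I = a⁴/12  ⇒  a = (12I)^(1/4) = (12×0.3452)^(1/4) = 1.43 in

a ≈ 1.43 in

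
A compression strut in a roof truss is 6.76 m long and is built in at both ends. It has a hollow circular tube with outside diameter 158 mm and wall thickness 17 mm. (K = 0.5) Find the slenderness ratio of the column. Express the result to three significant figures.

Inner diameter d_i = 158 − 2×17 = 124.0 mm
I = π(d_o⁴ − d_i⁴)/64 = π(158⁴ − 124.0⁴)/64 = 1.899×10^7 mm⁴
A = 7.530×10^3 mm²;  r_min = √(I/A) = √(1.899×10^7/7.530×10^3) = 50.21 mm
L_e = K·L = 0.5 × 6.76 m = 3.380 m = 3380.0 mm
λ = L_e / r_min = 3380.0 / 50.21 = 67.3

λ ≈ 67.3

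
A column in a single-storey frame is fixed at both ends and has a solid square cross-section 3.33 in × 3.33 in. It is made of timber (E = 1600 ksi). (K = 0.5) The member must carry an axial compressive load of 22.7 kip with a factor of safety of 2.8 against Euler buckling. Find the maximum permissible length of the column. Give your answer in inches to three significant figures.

I = a⁴/12 = 3.33⁴/12 = 10.25 in⁴
Required critical load P_cr = n·P = 2.8 × 22.7 = 63.56 kip = 6.356×10^4 lb
From P_cr = π²EI/(K·L)²:  L = (1/K)·√(π²EI/P_cr) = (1/0.5)·√(π²×1.60×10^6×10.25/6.356×10^4)
L = 101 in

L_max ≈ 101 in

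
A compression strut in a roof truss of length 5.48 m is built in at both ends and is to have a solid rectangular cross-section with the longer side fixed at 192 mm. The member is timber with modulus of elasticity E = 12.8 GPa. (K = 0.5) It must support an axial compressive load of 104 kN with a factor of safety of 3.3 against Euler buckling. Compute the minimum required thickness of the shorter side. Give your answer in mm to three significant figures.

b ≈ 108 mm

Required P_cr = n·P = 3.3 × 104 = 343.2 kN
L_e = K·L = 0.5 × 5.48 = 2.740 m
Required I = P_cr·L_e²/(π²E) = 3.432×10^5 × 2.740² / (π² × 1.28×10^10) = 2.040×10^-5 m⁴
I_req = 2.040×10^7 mm⁴
Rectangle, weak axis: I_min = h·b³/12 with h = 192 mm fixed  ⇒  b = (12I/h)^(1/3) = 108 mm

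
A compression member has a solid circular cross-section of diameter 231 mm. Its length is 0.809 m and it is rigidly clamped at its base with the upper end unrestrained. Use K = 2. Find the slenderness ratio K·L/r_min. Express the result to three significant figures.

λ ≈ 28.0

For a solid circle r = d/4 = 231/4 = 57.75 mm
L_e = K·L = 2 × 0.809 m = 1.618 m = 1618.0 mm
λ = L_e / r_min = 1618.0 / 57.75 = 28.0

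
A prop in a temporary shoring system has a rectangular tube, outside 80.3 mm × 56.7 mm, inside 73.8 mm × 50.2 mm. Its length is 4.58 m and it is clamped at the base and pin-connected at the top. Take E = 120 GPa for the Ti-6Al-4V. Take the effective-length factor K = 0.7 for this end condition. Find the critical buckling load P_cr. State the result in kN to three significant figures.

Weak-axis I_min = (h_o·b_o³ − h_i·b_i³)/12 with b_o = 56.7, b_i = 50.20 mm (shorter outer/inner sides).
I_min = (80.3×56.7³ − 73.80×50.20³)/12 = 4.418×10^5 mm⁴
I = 4.418×10^5 mm⁴ = 4.418×10^-7 m⁴
Effective length L_e = K·L = 0.7 × 4.58 = 3.206 m
P_cr = π²EI / L_e² = π² × 120×10⁹ × 4.418×10^-7 / 3.206² = 5.090×10^4 N

P_cr ≈ 50.9 kN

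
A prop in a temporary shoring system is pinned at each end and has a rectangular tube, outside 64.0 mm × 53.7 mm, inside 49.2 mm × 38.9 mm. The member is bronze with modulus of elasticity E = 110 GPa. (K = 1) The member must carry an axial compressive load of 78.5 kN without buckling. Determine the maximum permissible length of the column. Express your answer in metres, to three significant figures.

Weak-axis I_min = (h_o·b_o³ − h_i·b_i³)/12 with b_o = 53.7, b_i = 38.90 mm (shorter outer/inner sides).
I_min = (64.0×53.7³ − 49.20×38.90³)/12 = 5.845×10^5 mm⁴
I = 5.845×10^-7 m⁴
At the buckling limit P_cr = P = 7.850×10^4 N
From P_cr = π²EI/(K·L)²:  L = (1/K)·√(π²EI/P_cr) = (1/1)·√(π²×1.10×10^11×5.845×10^-7/7.850×10^4)
L = 2.84 m

L_max ≈ 2.84 m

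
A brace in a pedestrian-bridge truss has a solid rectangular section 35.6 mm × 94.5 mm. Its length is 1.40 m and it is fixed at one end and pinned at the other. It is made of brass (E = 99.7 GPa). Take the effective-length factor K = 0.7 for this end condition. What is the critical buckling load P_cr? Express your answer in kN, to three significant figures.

P_cr ≈ 364 kN

Buckling occurs about the weak axis: I_min = h·b³/12 with b = 35.6 mm (the shorter side).
I_min = 94.5×35.6³/12 = 3.553×10^5 mm⁴
I = 3.553×10^5 mm⁴ = 3.553×10^-7 m⁴
Effective length L_e = K·L = 0.7 × 1.40 = 0.9800 m
P_cr = π²EI / L_e² = π² × 99.7×10⁹ × 3.553×10^-7 / 0.9800² = 3.640×10^5 N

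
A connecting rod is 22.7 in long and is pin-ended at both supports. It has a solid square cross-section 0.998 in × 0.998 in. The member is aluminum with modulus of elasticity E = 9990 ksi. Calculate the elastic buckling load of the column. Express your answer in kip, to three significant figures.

P_cr ≈ 15.8 kip

I = a⁴/12 = 0.998⁴/12 = 8.267×10^-2 in⁴
Effective length L_e = K·L = 1 × 22.7 = 22.70 in
P_cr = π²EI / L_e² = π² × 9990×10³ × 8.267×10^-2 / 22.70² = 1.582×10^4 lb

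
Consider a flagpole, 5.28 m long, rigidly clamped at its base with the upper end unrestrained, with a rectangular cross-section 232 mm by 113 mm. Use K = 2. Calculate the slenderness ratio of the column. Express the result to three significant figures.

λ ≈ 324

For a rectangle r_min = b/√12 = 113/√12 = 32.62 mm
L_e = K·L = 2 × 5.28 m = 10.56 m = 10560 mm
λ = L_e / r_min = 10560 / 32.62 = 324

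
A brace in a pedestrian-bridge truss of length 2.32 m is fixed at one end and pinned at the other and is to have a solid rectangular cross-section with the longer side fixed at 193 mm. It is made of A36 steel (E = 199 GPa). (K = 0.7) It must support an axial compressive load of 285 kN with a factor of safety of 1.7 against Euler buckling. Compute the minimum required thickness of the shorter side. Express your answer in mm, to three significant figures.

b ≈ 34.3 mm

Required P_cr = n·P = 1.7 × 285 = 484.5 kN
L_e = K·L = 0.7 × 2.32 = 1.624 m
Required I = P_cr·L_e²/(π²E) = 4.845×10^5 × 1.624² / (π² × 1.99×10^11) = 6.506×10^-7 m⁴
I_req = 6.506×10^5 mm⁴
Rectangle, weak axis: I_min = h·b³/12 with h = 193 mm fixed  ⇒  b = (12I/h)^(1/3) = 34.3 mm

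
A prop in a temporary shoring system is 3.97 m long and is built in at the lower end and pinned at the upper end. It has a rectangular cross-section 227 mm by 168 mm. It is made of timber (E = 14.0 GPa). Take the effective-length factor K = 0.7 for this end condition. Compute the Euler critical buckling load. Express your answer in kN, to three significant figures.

Buckling occurs about the weak axis: I_min = h·b³/12 with b = 168 mm (the shorter side).
I_min = 227×168³/12 = 8.970×10^7 mm⁴
I = 8.970×10^7 mm⁴ = 8.970×10^-5 m⁴
Effective length L_e = K·L = 0.7 × 3.97 = 2.779 m
P_cr = π²EI / L_e² = π² × 14.0×10⁹ × 8.970×10^-5 / 2.779² = 1.605×10^6 N

P_cr ≈ 1600 kN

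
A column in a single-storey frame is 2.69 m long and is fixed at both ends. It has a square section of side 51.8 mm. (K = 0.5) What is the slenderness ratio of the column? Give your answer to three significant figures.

λ ≈ 89.9

I = a⁴/12 = 51.8⁴/12 = 6.000×10^5 mm⁴
A = 2.683×10^3 mm²;  r_min = √(I/A) = √(6.000×10^5/2.683×10^3) = 14.95 mm
L_e = K·L = 0.5 × 2.69 m = 1.345 m = 1345.0 mm
λ = L_e / r_min = 1345.0 / 14.95 = 89.9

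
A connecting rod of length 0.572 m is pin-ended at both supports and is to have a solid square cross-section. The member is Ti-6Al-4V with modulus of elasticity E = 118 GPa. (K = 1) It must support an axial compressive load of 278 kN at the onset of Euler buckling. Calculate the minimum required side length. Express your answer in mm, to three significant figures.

a ≈ 31.1 mm

L_e = K·L = 1 × 0.572 = 0.5720 m
Required I = P_cr·L_e²/(π²E) = 2.780×10^5 × 0.5720² / (π² × 1.18×10^11) = 7.810×10^-8 m⁴
I_req = 7.810×10^4 mm⁴
Solid square: I = a⁴/12  ⇒  a = (12I)^(1/4) = (12×7.810×10^4)^(1/4) = 31.1 mm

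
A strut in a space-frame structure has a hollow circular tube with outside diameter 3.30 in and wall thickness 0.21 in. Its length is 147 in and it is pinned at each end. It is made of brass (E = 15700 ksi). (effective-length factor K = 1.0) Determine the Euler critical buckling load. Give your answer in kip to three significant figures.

Inner diameter d_i = 3.30 − 2×0.21 = 2.880 in
I = π(d_o⁴ − d_i⁴)/64 = π(3.30⁴ − 2.880⁴)/64 = 2.444 in⁴
Effective length L_e = K·L = 1 × 147 = 147.0 in
P_cr = π²EI / L_e² = π² × 15700×10³ × 2.444 / 147.0² = 1.753×10^4 lb

P_cr ≈ 17.5 kip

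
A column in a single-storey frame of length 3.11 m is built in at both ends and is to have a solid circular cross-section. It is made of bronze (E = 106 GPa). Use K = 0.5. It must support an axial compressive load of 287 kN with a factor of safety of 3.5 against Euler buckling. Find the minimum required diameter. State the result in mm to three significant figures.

Required P_cr = n·P = 3.5 × 287 = 1004 kN
L_e = K·L = 0.5 × 3.11 = 1.555 m
Required I = P_cr·L_e²/(π²E) = 1.004×10^6 × 1.555² / (π² × 1.06×10^11) = 2.322×10^-6 m⁴
I_req = 2.322×10^6 mm⁴
Solid circle: I = πd⁴/64  ⇒  d = (64I/π)^(1/4) = (64×2.322×10^6/π)^(1/4) = 82.9 mm

d ≈ 82.9 mm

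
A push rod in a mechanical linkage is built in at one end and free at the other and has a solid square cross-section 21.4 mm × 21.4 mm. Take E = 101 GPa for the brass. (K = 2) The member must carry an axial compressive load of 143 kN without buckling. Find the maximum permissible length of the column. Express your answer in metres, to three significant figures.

I = a⁴/12 = 21.4⁴/12 = 1.748×10^4 mm⁴
I = 1.748×10^-8 m⁴
At the buckling limit P_cr = P = 1.430×10^5 N
From P_cr = π²EI/(K·L)²:  L = (1/K)·√(π²EI/P_cr) = (1/2)·√(π²×1.01×10^11×1.748×10^-8/1.430×10^5)
L = 0.175 m

L_max ≈ 0.175 m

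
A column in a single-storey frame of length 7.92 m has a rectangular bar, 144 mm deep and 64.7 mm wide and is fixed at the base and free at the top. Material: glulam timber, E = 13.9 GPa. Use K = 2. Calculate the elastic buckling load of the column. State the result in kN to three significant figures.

Buckling occurs about the weak axis: I_min = h·b³/12 with b = 64.7 mm (the shorter side).
I_min = 144×64.7³/12 = 3.250×10^6 mm⁴
I = 3.250×10^6 mm⁴ = 3.250×10^-6 m⁴
Effective length L_e = K·L = 2 × 7.92 = 15.84 m
P_cr = π²EI / L_e² = π² × 13.9×10⁹ × 3.250×10^-6 / 15.84² = 1.777×10^3 N

P_cr ≈ 1.78 kN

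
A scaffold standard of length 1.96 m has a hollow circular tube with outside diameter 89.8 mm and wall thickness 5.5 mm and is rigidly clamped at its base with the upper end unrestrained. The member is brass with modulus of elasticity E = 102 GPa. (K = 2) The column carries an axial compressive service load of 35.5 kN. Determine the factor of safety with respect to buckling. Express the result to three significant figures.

Inner diameter d_i = 89.8 − 2×5.5 = 78.80 mm
I = π(d_o⁴ − d_i⁴)/64 = π(89.8⁴ − 78.80⁴)/64 = 1.299×10^6 mm⁴
I = 1.299×10^6 mm⁴ = 1.299×10^-6 m⁴
Effective length L_e = K·L = 2 × 1.96 = 3.920 m
P_cr = π²EI / L_e² = π² × 102×10⁹ × 1.299×10^-6 / 3.920² = 8.513×10^4 N
Factor of safety n = P_cr / P = 85.129 / 35.5 = 2.40

n ≈ 2.40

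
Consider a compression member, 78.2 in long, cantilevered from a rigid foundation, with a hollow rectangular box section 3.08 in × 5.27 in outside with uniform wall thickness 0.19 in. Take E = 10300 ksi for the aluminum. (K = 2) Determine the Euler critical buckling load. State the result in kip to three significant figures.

Inner dimensions: h_i = 5.27 − 2×0.19 = 4.890 in, b_i = 3.08 − 2×0.19 = 2.700 in
Weak-axis I_min = (h_o·b_o³ − h_i·b_i³)/12 with b_o = 3.08, b_i = 2.700 in (shorter outer/inner sides).
I_min = (5.27×3.08³ − 4.890×2.700³)/12 = 4.811 in⁴
Effective length L_e = K·L = 2 × 78.2 = 156.4 in
P_cr = π²EI / L_e² = π² × 10300×10³ × 4.811 / 156.4² = 1.999×10^4 lb

P_cr ≈ 20.0 kip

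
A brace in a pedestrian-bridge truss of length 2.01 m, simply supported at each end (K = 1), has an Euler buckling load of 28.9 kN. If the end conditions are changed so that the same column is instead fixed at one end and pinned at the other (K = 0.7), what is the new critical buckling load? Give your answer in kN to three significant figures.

P_cr ∝ 1/K², so P_cr,new = P_cr,old × (K_old/K_new)² = 28.9 × (1/0.7)²
= 28.9 × 2.041 = 59.0 kN

P_cr ≈ 59.0 kN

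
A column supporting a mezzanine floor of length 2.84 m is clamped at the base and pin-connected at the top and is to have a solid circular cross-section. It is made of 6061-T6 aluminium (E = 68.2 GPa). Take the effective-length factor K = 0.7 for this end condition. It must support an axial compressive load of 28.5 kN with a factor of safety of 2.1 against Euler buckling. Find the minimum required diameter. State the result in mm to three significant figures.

Required P_cr = n·P = 2.1 × 28.5 = 59.85 kN
L_e = K·L = 0.7 × 2.84 = 1.988 m
Required I = P_cr·L_e²/(π²E) = 5.985×10^4 × 1.988² / (π² × 6.82×10^10) = 3.514×10^-7 m⁴
I_req = 3.514×10^5 mm⁴
Solid circle: I = πd⁴/64  ⇒  d = (64I/π)^(1/4) = (64×3.514×10^5/π)^(1/4) = 51.7 mm

d ≈ 51.7 mm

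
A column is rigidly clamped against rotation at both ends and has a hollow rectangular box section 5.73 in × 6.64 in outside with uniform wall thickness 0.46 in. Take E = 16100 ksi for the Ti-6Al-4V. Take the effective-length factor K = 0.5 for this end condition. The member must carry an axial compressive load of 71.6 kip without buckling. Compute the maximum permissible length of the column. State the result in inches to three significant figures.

Inner dimensions: h_i = 6.64 − 2×0.46 = 5.720 in, b_i = 5.73 − 2×0.46 = 4.810 in
Weak-axis I_min = (h_o·b_o³ − h_i·b_i³)/12 with b_o = 5.73, b_i = 4.810 in (shorter outer/inner sides).
I_min = (6.64×5.73³ − 5.720×4.810³)/12 = 51.05 in⁴
At the buckling limit P_cr = P = 7.160×10^4 lb
From P_cr = π²EI/(K·L)²:  L = (1/K)·√(π²EI/P_cr) = (1/0.5)·√(π²×1.61×10^7×51.05/7.160×10^4)
L = 673 in

L_max ≈ 673 in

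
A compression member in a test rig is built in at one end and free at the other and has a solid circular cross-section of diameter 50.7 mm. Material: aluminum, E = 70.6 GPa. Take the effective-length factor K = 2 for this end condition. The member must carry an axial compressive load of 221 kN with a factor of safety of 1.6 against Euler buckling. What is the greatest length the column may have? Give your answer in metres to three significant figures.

I = πd⁴/64 = π×50.7⁴/64 = 3.243×10^5 mm⁴
I = 3.243×10^-7 m⁴
Required critical load P_cr = n·P = 1.6 × 221 = 353.6 kN = 3.536×10^5 N
From P_cr = π²EI/(K·L)²:  L = (1/K)·√(π²EI/P_cr) = (1/2)·√(π²×7.06×10^10×3.243×10^-7/3.536×10^5)
L = 0.400 m

L_max ≈ 0.400 m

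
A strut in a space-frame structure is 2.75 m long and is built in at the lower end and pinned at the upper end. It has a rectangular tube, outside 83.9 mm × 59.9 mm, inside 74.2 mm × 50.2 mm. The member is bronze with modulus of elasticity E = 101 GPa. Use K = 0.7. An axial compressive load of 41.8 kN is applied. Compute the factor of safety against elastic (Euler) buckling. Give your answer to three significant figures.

Weak-axis I_min = (h_o·b_o³ − h_i·b_i³)/12 with b_o = 59.9, b_i = 50.20 mm (shorter outer/inner sides).
I_min = (83.9×59.9³ − 74.20×50.20³)/12 = 7.204×10^5 mm⁴
I = 7.204×10^5 mm⁴ = 7.204×10^-7 m⁴
Effective length L_e = K·L = 0.7 × 2.75 = 1.925 m
P_cr = π²EI / L_e² = π² × 101×10⁹ × 7.204×10^-7 / 1.925² = 1.938×10^5 N
Factor of safety n = P_cr / P = 193.80 / 41.8 = 4.64

n ≈ 4.64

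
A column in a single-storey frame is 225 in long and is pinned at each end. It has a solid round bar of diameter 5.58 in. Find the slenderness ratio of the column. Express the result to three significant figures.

λ ≈ 161

I = πd⁴/64 = π×5.58⁴/64 = 47.59 in⁴
A = 24.45 in²;  r_min = √(I/A) = √(47.59/24.45) = 1.395 in
L_e = K·L = 1 × 225 = 225.0 in
λ = L_e / r_min = 225.00 / 1.395 = 161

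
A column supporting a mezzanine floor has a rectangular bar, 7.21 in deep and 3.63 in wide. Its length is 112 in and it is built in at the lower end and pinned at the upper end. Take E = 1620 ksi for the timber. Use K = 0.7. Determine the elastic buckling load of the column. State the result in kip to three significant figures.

Buckling occurs about the weak axis: I_min = h·b³/12 with b = 3.63 in (the shorter side).
I_min = 7.21×3.63³/12 = 28.74 in⁴
Effective length L_e = K·L = 0.7 × 112 = 78.40 in
P_cr = π²EI / L_e² = π² × 1620×10³ × 28.74 / 78.40² = 7.476×10^4 lb

P_cr ≈ 74.8 kip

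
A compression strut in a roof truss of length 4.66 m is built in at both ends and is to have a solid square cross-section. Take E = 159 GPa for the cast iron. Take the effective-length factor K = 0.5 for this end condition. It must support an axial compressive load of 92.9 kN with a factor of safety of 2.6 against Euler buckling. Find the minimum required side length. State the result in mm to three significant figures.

a ≈ 56.3 mm

Required P_cr = n·P = 2.6 × 92.9 = 241.5 kN
L_e = K·L = 0.5 × 4.66 = 2.330 m
Required I = P_cr·L_e²/(π²E) = 2.415×10^5 × 2.330² / (π² × 1.59×10^11) = 8.356×10^-7 m⁴
I_req = 8.356×10^5 mm⁴
Solid square: I = a⁴/12  ⇒  a = (12I)^(1/4) = (12×8.356×10^5)^(1/4) = 56.3 mm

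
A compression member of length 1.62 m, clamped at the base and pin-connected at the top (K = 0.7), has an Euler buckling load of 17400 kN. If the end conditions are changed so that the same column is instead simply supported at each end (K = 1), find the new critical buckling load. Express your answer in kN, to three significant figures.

P_cr ∝ 1/K², so P_cr,new = P_cr,old × (K_old/K_new)² = 17400 × (0.7/1)²
= 17400 × 0.4900 = 8530 kN

P_cr ≈ 8530 kN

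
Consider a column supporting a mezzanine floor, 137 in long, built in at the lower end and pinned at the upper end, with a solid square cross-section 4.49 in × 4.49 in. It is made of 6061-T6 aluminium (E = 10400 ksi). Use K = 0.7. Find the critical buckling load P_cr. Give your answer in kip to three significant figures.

P_cr ≈ 378 kip

I = a⁴/12 = 4.49⁴/12 = 33.87 in⁴
Effective length L_e = K·L = 0.7 × 137 = 95.90 in
P_cr = π²EI / L_e² = π² × 10400×10³ × 33.87 / 95.90² = 3.780×10^5 lb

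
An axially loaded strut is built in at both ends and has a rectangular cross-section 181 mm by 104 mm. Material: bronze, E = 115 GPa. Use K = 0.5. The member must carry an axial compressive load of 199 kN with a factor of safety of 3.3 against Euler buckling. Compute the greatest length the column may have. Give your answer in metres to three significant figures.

L_max ≈ 10.8 m

Buckling occurs about the weak axis: I_min = h·b³/12 with b = 104 mm (the shorter side).
I_min = 181×104³/12 = 1.697×10^7 mm⁴
I = 1.697×10^-5 m⁴
Required critical load P_cr = n·P = 3.3 × 199 = 656.7 kN = 6.567×10^5 N
From P_cr = π²EI/(K·L)²:  L = (1/K)·√(π²EI/P_cr) = (1/0.5)·√(π²×1.15×10^11×1.697×10^-5/6.567×10^5)
L = 10.8 m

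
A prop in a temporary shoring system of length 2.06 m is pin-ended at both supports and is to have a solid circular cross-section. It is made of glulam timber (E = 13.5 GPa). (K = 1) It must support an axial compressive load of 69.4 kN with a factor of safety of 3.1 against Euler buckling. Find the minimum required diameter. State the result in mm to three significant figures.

Required P_cr = n·P = 3.1 × 69.4 = 215.1 kN
L_e = K·L = 1 × 2.06 = 2.060 m
Required I = P_cr·L_e²/(π²E) = 2.151×10^5 × 2.060² / (π² × 1.35×10^10) = 6.852×10^-6 m⁴
I_req = 6.852×10^6 mm⁴
Solid circle: I = πd⁴/64  ⇒  d = (64I/π)^(1/4) = (64×6.852×10^6/π)^(1/4) = 109 mm

d ≈ 109 mm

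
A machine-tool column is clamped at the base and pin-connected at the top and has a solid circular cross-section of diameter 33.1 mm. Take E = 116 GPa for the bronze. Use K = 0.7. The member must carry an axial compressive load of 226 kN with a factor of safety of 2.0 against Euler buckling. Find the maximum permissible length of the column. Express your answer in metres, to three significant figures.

I = πd⁴/64 = π×33.1⁴/64 = 5.892×10^4 mm⁴
I = 5.892×10^-8 m⁴
Required critical load P_cr = n·P = 2.0 × 226 = 452.0 kN = 4.520×10^5 N
From P_cr = π²EI/(K·L)²:  L = (1/K)·√(π²EI/P_cr) = (1/0.7)·√(π²×1.16×10^11×5.892×10^-8/4.520×10^5)
L = 0.552 m

L_max ≈ 0.552 m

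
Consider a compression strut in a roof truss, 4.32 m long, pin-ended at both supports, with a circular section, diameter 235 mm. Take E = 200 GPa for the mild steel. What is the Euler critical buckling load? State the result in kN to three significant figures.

P_cr ≈ 15800 kN

I = πd⁴/64 = π×235⁴/64 = 1.497×10^8 mm⁴
I = 1.497×10^8 mm⁴ = 1.497×10^-4 m⁴
Effective length L_e = K·L = 1 × 4.32 = 4.320 m
P_cr = π²EI / L_e² = π² × 200×10⁹ × 1.497×10^-4 / 4.320² = 1.583×10^7 N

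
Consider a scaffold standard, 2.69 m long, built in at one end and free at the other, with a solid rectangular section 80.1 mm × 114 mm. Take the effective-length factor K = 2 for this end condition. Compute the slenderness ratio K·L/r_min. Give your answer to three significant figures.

Buckling occurs about the weak axis: I_min = h·b³/12 with b = 80.1 mm (the shorter side).
I_min = 114×80.1³/12 = 4.882×10^6 mm⁴
A = 9.131×10^3 mm²;  r_min = √(I/A) = √(4.882×10^6/9.131×10^3) = 23.12 mm
L_e = K·L = 2 × 2.69 m = 5.380 m = 5380.0 mm
λ = L_e / r_min = 5380.0 / 23.12 = 233

λ ≈ 233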